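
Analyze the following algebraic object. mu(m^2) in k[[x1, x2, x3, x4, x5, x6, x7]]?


C(n+d-1,d)=C(8,2)=28


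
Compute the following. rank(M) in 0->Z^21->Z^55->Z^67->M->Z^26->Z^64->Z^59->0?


Alt sum=0:
(-1)^0*21 + (-1)^1*55 + (-1)^2*67 + (-1)^3*? + (-1)^4*26 + (-1)^5*64 + (-1)^6*59=0
rank(M)=54


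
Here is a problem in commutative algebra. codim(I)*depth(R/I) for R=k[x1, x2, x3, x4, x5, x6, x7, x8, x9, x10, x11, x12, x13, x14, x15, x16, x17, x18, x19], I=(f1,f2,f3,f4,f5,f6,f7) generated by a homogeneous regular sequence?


codim=7, depth=dim(R/I)=19-7=12
Product=7*12=84


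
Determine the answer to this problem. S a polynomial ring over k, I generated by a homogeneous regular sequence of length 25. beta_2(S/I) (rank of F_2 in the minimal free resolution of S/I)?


Regular sequence => Koszul complex is the minimal free resolution.
Syz_1 minimally generated by Koszul relations f_i*e_j - f_j*e_i (i<j): mu(Syz_1) = beta_2 = C(m,2) = m(m-1)/2
m=25
25*24/2 = 300


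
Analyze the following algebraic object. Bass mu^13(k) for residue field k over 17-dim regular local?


C(n,i)=C(17,13)=2380


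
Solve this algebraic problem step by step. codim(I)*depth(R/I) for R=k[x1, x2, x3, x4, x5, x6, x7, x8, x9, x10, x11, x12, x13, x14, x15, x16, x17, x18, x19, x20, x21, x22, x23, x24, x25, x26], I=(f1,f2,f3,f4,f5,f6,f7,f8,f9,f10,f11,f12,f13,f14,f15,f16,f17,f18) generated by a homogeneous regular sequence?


codim=18, depth=dim(R/I)=26-18=8
Product=18*8=144


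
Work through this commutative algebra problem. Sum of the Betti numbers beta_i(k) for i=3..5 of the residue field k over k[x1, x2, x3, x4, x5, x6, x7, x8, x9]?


Koszul resolution: beta_i(k)=C(n,i), n=9
C(9,3)=84, C(9,4)=126, C(9,5)=126
Sum=336


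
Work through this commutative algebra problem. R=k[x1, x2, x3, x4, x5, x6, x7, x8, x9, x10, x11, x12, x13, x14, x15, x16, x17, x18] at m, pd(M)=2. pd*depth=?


pd+depth=18
depth=18-2=16
pd*depth=2*16=32


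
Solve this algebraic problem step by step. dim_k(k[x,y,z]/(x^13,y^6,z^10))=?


Basis: x^iy^jz^k, i<13,j<6,k<10
13*6*10=780


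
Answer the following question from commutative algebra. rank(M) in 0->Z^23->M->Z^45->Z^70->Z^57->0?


Alt sum=0:
(-1)^0*23 + (-1)^1*? + (-1)^2*45 + (-1)^3*70 + (-1)^4*57=0
rank(M)=55


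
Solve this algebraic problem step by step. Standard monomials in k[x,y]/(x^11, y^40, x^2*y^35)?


k[x,y]/I, I = (x^11, y^40, x^2*y^35)
Rect: 11x40=440. Corner: (11-2)x(40-35)=45.
dim = 440-45 = 395


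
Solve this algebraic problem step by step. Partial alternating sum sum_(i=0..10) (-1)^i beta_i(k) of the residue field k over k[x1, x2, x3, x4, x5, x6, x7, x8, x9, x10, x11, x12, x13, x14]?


Koszul resolution: beta_i(k)=C(n,i), n=14
sum_(i=0..p) (-1)^i C(n,i) = (-1)^p C(n-1,p)
(-1)^10*C(13,10) = (-1)^10*286 = 286


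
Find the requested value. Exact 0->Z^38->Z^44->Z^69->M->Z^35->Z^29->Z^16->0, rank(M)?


Alt sum=0:
(-1)^0*38 + (-1)^1*44 + (-1)^2*69 + (-1)^3*? + (-1)^4*35 + (-1)^5*29 + (-1)^6*16=0
rank(M)=85


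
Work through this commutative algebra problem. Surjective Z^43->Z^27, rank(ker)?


rank(ker) = 43-27 = 16


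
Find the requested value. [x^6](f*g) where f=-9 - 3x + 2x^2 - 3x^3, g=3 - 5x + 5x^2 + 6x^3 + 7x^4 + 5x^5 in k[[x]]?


[x^6] = sum a_i*b_j, i+j=6
  -3*5=-15
  2*7=14
  -3*6=-18
Sum=-19


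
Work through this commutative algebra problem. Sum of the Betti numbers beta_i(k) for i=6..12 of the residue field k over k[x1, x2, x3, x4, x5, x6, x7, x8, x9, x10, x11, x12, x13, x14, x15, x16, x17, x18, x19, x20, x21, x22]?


Koszul resolution: beta_i(k)=C(n,i), n=22
C(22,6)=74613, C(22,7)=170544, C(22,8)=319770, C(22,9)=497420, C(22,10)=646646, C(22,11)=705432, C(22,12)=646646
Sum=3061071


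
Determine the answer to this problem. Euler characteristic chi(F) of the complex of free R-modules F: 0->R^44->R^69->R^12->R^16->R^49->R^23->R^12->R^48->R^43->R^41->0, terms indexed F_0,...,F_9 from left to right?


chi = sum (-1)^i * rank:
(-1)^0*44=44
(-1)^1*69=-69
(-1)^2*12=12
(-1)^3*16=-16
(-1)^4*49=49
(-1)^5*23=-23
(-1)^6*12=12
(-1)^7*48=-48
(-1)^8*43=43
(-1)^9*41=-41
chi=-37


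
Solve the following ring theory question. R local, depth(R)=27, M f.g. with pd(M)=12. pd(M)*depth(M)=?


pd+depth=27
depth=27-12=15
pd*depth=12*15=180


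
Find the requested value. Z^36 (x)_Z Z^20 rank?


rank(M(x)N) = rank(M)*rank(N)
36*20 = 720


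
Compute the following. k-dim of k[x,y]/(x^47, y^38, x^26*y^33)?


k[x,y]/I, I = (x^47, y^38, x^26*y^33)
Rect: 47x38=1786. Corner: (47-26)x(38-33)=105.
dim = 1786-105 = 1681


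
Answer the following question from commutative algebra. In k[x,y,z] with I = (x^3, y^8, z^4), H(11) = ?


Need i<3, j<8, k<4 with i+j+k=11.
For each i, j ranges over max(0,11-i-3)..min(7,11-i):
  i=0: j in [8,7] -> 0
  i=1: j in [7,7] -> 1
  i=2: j in [6,7] -> 2
H(11) = 0+1+2 = 3


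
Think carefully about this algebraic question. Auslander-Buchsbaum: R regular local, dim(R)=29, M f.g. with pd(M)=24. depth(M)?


pd+depth=depth(R)=29
depth=29-24=5


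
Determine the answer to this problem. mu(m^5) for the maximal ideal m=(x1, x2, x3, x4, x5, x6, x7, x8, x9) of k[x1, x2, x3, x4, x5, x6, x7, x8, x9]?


Graded Nakayama: mu(m^d) = dim_k (m^d/m^(d+1)) = #degree-5 monomials in 9 vars
C(n+d-1,d)=C(13,5)=1287


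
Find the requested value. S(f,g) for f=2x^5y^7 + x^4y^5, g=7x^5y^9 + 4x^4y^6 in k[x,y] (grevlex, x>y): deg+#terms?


LT(f)=2x^5y^7, LT(g)=7x^5y^9
lcm(LM)=x^5y^9
S(f,g) (scaled by 14 to clear denominators) = 7y^2*f - 2*g = 7x^4y^7 - 8x^4y^6
2 terms, deg 11.
11+2=13


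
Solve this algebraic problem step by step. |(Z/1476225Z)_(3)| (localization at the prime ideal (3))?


3-primary part: 1476225=3^10*25
Size=3^10=59049


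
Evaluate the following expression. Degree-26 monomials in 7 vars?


C(d+n-1,n-1)=C(32,6)=906192


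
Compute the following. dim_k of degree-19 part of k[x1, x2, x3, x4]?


C(d+n-1,n-1)=C(22,3)=1540


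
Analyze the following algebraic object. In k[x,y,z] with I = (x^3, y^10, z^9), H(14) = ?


Need i<3, j<10, k<9 with i+j+k=14.
For each i, j ranges over max(0,14-i-8)..min(9,14-i):
  i=0: j in [6,9] -> 4
  i=1: j in [5,9] -> 5
  i=2: j in [4,9] -> 6
H(14) = 4+5+6 = 15


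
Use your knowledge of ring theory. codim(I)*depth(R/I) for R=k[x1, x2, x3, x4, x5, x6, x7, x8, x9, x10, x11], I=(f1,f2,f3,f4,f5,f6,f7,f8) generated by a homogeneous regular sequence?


codim=8, depth=dim(R/I)=11-8=3
Product=8*3=24


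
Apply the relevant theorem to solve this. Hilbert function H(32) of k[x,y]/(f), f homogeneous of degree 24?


H(t)=d for t>=d-1.
d=24, t=32
H(32)=24


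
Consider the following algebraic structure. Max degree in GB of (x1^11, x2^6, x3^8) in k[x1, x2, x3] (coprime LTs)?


Pure powers, coprime LTs => already GB.
Degrees: 11, 6, 8
Max=11


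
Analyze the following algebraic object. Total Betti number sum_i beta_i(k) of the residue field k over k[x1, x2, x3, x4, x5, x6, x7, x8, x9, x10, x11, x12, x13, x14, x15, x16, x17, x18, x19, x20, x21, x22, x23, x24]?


Koszul resolution: beta_i(k)=C(n,i), n=24
sum_i C(24,i) = 2^24 = 16777216


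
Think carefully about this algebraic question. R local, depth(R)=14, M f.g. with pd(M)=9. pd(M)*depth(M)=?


pd+depth=14
depth=14-9=5
pd*depth=9*5=45


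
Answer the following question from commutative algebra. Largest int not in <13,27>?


gcd(13,27)=1 => F=ab-a-b=13*27-13-27=351-40=311


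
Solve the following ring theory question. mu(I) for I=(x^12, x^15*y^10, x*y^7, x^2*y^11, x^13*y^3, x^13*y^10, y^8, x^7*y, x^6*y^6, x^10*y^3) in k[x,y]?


Remove redundant (divisible by others).
x^13*y^3 redundant.
x^2*y^11 redundant.
x^15*y^10 redundant.
x^10*y^3 redundant.
x^13*y^10 redundant.
Min: x^12, x^7*y, x^6*y^6, x*y^7, y^8
Count=5


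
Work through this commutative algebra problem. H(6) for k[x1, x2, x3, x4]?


C(d+n-1,n-1)=C(9,3)=84


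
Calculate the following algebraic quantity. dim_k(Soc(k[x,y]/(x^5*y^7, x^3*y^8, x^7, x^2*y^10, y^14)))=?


Socle = ann(m) = span of standard monomials u with x*u, y*u in I (staircase corners).
Minimal generators: x^7, x^5*y^7, x^3*y^8, x^2*y^10, y^14
Corners: xy^13, x^2y^9, x^4y^7, x^6y^6
Socle dim=4


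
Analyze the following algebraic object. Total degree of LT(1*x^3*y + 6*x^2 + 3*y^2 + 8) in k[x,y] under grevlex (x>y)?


LT: 1*x^3*y
deg_x=3, deg_y=1
Total=3+1=4


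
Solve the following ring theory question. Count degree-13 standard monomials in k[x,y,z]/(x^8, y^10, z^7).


Need i<8, j<10, k<7 with i+j+k=13.
For each i, j ranges over max(0,13-i-6)..min(9,13-i):
  i=0: j in [7,9] -> 3
  i=1: j in [6,9] -> 4
  i=2: j in [5,9] -> 5
  i=3: j in [4,9] -> 6
  i=4: j in [3,9] -> 7
  i=5: j in [2,8] -> 7
  i=6: j in [1,7] -> 7
  i=7: j in [0,6] -> 7
H(13) = 3+4+5+6+7+7+7+7 = 46


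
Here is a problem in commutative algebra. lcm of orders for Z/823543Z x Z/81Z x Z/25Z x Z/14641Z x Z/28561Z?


Exponent = lcm of the cyclic orders; pairwise coprime => product.
7^7*3^4*5^2*11^4*13^4=823543*81*25*14641*28561=697357470228994575


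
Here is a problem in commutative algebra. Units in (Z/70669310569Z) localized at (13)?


Local ring = Z/4826809Z.
phi(4826809) = 13^5*(13-1) = 4455516


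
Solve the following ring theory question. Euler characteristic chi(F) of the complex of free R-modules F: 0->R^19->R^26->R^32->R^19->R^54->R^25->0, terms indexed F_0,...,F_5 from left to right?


chi = sum (-1)^i * rank:
(-1)^0*19=19
(-1)^1*26=-26
(-1)^2*32=32
(-1)^3*19=-19
(-1)^4*54=54
(-1)^5*25=-25
chi=35


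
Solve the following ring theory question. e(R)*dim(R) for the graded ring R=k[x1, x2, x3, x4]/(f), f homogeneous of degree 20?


e(R)=deg(f)=20, dim(R)=4-1=3
e*dim=20*3=60


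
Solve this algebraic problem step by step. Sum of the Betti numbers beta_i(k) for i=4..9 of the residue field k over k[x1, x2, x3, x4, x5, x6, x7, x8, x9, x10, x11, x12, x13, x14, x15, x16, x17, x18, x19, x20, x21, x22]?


Koszul resolution: beta_i(k)=C(n,i), n=22
C(22,4)=7315, C(22,5)=26334, C(22,6)=74613, C(22,7)=170544, C(22,8)=319770, C(22,9)=497420
Sum=1095996


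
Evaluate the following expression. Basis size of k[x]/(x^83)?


Basis: 1,x,...,x^82
dim=83


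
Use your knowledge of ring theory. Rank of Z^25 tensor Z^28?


rank(M(x)N) = rank(M)*rank(N)
25*28 = 700


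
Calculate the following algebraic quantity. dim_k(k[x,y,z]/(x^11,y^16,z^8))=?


Basis: x^iy^jz^k, i<11,j<16,k<8
11*16*8=1408


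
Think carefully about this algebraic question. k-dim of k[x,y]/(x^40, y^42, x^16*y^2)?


k[x,y]/I, I = (x^40, y^42, x^16*y^2)
Rect: 40x42=1680. Corner: (40-16)x(42-2)=960.
dim = 1680-960 = 720


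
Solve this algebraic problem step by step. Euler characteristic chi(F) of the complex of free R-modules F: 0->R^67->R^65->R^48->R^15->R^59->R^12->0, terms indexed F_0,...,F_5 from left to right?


chi = sum (-1)^i * rank:
(-1)^0*67=67
(-1)^1*65=-65
(-1)^2*48=48
(-1)^3*15=-15
(-1)^4*59=59
(-1)^5*12=-12
chi=82


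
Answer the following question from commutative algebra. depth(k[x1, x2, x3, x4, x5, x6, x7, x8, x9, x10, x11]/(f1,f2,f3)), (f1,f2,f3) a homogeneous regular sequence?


depth(R)=11
depth(R/I)=11-3=8


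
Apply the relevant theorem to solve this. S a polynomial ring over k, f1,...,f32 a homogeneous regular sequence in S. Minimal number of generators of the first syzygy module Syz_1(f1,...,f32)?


Regular sequence => Koszul complex is the minimal free resolution.
Syz_1 minimally generated by Koszul relations f_i*e_j - f_j*e_i (i<j): mu(Syz_1) = beta_2 = C(m,2) = m(m-1)/2
m=32
32*31/2 = 496


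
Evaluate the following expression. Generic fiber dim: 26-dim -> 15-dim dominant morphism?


dim(fiber)=dim(X)-dim(Y)=26-15=11


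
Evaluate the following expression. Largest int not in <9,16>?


gcd(9,16)=1 => F=ab-a-b=9*16-9-16=144-25=119


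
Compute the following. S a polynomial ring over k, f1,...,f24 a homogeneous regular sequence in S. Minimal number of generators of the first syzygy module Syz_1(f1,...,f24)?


Regular sequence => Koszul complex is the minimal free resolution.
Syz_1 minimally generated by Koszul relations f_i*e_j - f_j*e_i (i<j): mu(Syz_1) = beta_2 = C(m,2) = m(m-1)/2
m=24
24*23/2 = 276


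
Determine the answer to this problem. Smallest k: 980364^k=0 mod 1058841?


980364^k mod 1058841:
k=1: 980364
k=2: 420273
k=3: 74088
k=4: 950796
k=5: 907578
k=6: 0
First zero at k = 6


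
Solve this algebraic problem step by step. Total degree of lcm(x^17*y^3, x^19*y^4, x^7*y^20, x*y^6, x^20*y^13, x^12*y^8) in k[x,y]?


lcm = componentwise max:
x: max(17,19,7,1,20,12)=20
y: max(3,4,20,6,13,8)=20
Total=20+20=40


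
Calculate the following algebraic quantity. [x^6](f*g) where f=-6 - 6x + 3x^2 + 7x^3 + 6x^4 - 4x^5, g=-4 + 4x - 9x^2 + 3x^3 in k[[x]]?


[x^6] = sum a_i*b_j, i+j=6
  7*3=21
  6*-9=-54
  -4*4=-16
Sum=-49


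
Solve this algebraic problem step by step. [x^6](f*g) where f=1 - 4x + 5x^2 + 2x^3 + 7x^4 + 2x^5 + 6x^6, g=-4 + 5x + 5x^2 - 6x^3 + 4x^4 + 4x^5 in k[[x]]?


[x^6] = sum a_i*b_j, i+j=6
  -4*4=-16
  5*4=20
  2*-6=-12
  7*5=35
  2*5=10
  6*-4=-24
Sum=13


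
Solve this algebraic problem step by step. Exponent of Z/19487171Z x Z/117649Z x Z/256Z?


Exponent = lcm of the cyclic orders; pairwise coprime => product.
11^7*7^6*2^8=19487171*117649*256=586917422330624


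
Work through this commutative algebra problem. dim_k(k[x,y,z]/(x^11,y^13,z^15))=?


Basis: x^iy^jz^k, i<11,j<13,k<15
11*13*15=2145


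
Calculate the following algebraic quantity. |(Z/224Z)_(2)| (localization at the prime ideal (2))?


2-primary part: 224=2^5*7
Size=2^5=32


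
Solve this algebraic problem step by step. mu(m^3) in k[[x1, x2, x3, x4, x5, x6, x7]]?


C(n+d-1,d)=C(9,3)=84


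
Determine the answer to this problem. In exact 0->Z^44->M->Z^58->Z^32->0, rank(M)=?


Alt sum=0:
(-1)^0*44 + (-1)^1*? + (-1)^2*58 + (-1)^3*32=0
rank(M)=70


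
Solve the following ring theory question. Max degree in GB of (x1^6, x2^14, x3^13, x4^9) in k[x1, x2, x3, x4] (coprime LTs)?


Pure powers, coprime LTs => already GB.
Degrees: 6, 14, 13, 9
Max=14


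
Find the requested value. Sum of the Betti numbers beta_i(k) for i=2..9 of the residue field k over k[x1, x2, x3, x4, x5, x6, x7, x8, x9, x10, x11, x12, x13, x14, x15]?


Koszul resolution: beta_i(k)=C(n,i), n=15
C(15,2)=105, C(15,3)=455, C(15,4)=1365, C(15,5)=3003, C(15,6)=5005, C(15,7)=6435, C(15,8)=6435, C(15,9)=5005
Sum=27808


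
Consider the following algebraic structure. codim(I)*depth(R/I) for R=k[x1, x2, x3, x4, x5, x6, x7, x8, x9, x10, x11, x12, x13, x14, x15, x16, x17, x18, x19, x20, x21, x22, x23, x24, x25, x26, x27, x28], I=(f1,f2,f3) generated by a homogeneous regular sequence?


codim=3, depth=dim(R/I)=28-3=25
Product=3*25=75


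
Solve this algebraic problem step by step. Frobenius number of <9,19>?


gcd(9,19)=1 => F=ab-a-b=9*19-9-19=171-28=143


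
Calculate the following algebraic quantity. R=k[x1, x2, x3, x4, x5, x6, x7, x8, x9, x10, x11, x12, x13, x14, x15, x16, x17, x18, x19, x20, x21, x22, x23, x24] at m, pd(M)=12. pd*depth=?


pd+depth=24
depth=24-12=12
pd*depth=12*12=144


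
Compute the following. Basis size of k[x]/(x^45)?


Basis: 1,x,...,x^44
dim=45


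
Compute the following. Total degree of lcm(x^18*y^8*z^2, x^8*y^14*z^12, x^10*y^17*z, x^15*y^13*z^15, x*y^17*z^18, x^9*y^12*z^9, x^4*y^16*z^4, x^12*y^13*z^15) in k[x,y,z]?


lcm = componentwise max:
x: max(18,8,10,15,1,9,4,12)=18
y: max(8,14,17,13,17,12,16,13)=17
z: max(2,12,1,15,18,9,4,15)=18
Total=18+17+18=53


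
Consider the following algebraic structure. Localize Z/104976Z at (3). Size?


3-primary part: 104976=3^8*16
Size=3^8=6561


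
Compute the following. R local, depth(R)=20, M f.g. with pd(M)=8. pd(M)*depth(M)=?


pd+depth=20
depth=20-8=12
pd*depth=8*12=96


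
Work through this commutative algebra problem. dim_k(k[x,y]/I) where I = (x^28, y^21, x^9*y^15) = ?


k[x,y]/I, I = (x^28, y^21, x^9*y^15)
Rect: 28x21=588. Corner: (28-9)x(21-15)=114.
dim = 588-114 = 474


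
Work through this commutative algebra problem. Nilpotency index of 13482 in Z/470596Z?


13482^k mod 470596:
k=1: 13482
k=2: 114268
k=3: 300468
k=4: 19208
k=5: 134456
k=6: 0
First zero at k = 6


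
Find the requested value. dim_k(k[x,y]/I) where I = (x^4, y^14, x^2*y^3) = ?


k[x,y]/I, I = (x^4, y^14, x^2*y^3)
Rect: 4x14=56. Corner: (4-2)x(14-3)=22.
dim = 56-22 = 34


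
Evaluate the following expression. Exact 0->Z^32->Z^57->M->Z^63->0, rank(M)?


Alt sum=0:
(-1)^0*32 + (-1)^1*57 + (-1)^2*? + (-1)^3*63=0
rank(M)=88


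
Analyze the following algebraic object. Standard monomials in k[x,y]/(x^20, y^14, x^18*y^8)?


k[x,y]/I, I = (x^20, y^14, x^18*y^8)
Rect: 20x14=280. Corner: (20-18)x(14-8)=12.
dim = 280-12 = 268


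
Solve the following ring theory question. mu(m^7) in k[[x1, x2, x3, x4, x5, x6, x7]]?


C(n+d-1,d)=C(13,7)=1716


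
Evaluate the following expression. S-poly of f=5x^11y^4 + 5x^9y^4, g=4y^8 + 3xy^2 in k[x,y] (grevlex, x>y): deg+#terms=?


LT(f)=5x^11y^4, LT(g)=4y^8
lcm(LM)=x^11y^8
S(f,g) (scaled by 20 to clear denominators) = 4y^4*f - 5x^11*g = 20x^9y^8 - 15x^12y^2
2 terms, deg 17.
17+2=19


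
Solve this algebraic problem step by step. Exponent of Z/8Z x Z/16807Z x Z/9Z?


Exponent = lcm of the cyclic orders; pairwise coprime => product.
2^3*7^5*3^2=8*16807*9=1210104


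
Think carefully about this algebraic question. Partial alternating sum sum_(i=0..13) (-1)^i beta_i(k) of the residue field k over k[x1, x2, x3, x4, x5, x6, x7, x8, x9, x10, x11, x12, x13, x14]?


Koszul resolution: beta_i(k)=C(n,i), n=14
sum_(i=0..p) (-1)^i C(n,i) = (-1)^p C(n-1,p)
(-1)^13*C(13,13) = (-1)^13*1 = -1


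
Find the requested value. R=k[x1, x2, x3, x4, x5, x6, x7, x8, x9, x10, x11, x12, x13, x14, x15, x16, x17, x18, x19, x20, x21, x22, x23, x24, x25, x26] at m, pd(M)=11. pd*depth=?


pd+depth=26
depth=26-11=15
pd*depth=11*15=165


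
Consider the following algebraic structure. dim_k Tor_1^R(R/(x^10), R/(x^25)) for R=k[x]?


Tor_1(R/I,R/J)=(I cap J)/IJ=(x^25)/(x^35)
dim=35-25=min(10,25)=10


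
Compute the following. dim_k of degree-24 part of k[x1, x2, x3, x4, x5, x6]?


C(d+n-1,n-1)=C(29,5)=118755


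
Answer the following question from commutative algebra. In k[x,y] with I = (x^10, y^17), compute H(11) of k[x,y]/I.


k[x,y], I = (x^10, y^17), d = 11
Need i < 10 and d-i < 17.
Range: 0 <= i <= 9.
H(11) = 10


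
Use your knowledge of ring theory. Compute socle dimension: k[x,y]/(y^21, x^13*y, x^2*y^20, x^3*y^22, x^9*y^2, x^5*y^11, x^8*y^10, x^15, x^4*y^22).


Socle = ann(m) = span of standard monomials u with x*u, y*u in I (staircase corners).
Redundant generators: x^3*y^22, x^4*y^22
Minimal generators: x^15, x^13*y, x^9*y^2, x^8*y^10, x^5*y^11, x^2*y^20, y^21
Corners: xy^20, x^4y^19, x^7y^10, x^8y^9, x^12y, x^14
Socle dim=6


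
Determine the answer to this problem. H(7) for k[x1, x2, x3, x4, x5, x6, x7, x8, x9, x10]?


C(d+n-1,n-1)=C(16,9)=11440


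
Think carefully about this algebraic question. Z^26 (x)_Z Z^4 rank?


rank(M(x)N) = rank(M)*rank(N)
26*4 = 104


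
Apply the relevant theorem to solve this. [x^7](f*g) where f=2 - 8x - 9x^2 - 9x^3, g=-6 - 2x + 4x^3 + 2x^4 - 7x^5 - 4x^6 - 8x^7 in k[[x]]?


[x^7] = sum a_i*b_j, i+j=7
  2*-8=-16
  -8*-4=32
  -9*-7=63
  -9*2=-18
Sum=61


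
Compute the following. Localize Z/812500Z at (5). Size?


5-primary part: 812500=5^6*52
Size=5^6=15625


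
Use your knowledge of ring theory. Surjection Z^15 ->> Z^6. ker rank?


rank(ker) = 15-6 = 9


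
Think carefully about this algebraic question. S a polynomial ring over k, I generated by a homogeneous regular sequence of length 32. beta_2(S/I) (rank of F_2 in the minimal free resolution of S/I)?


Regular sequence => Koszul complex is the minimal free resolution.
Syz_1 minimally generated by Koszul relations f_i*e_j - f_j*e_i (i<j): mu(Syz_1) = beta_2 = C(m,2) = m(m-1)/2
m=32
32*31/2 = 496


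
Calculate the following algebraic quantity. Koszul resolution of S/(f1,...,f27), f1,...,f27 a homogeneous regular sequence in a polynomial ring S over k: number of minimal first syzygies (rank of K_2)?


Regular sequence => Koszul complex is the minimal free resolution.
Syz_1 minimally generated by Koszul relations f_i*e_j - f_j*e_i (i<j): mu(Syz_1) = beta_2 = C(m,2) = m(m-1)/2
m=27
27*26/2 = 351


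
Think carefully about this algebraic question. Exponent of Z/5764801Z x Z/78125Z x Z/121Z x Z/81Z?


Exponent = lcm of the cyclic orders; pairwise coprime => product.
7^8*5^7*11^2*3^4=5764801*78125*121*81=4414126140703125


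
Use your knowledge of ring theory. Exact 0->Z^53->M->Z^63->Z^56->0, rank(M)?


Alt sum=0:
(-1)^0*53 + (-1)^1*? + (-1)^2*63 + (-1)^3*56=0
rank(M)=60


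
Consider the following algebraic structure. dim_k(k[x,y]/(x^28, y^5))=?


Basis: x^i*y^j, i<28, j<5
28*5=140


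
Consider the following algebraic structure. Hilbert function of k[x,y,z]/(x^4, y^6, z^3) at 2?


Need i<4, j<6, k<3 with i+j+k=2.
For each i, j ranges over max(0,2-i-2)..min(5,2-i):
  i=0: j in [0,2] -> 3
  i=1: j in [0,1] -> 2
  i=2: j in [0,0] -> 1
H(2) = 3+2+1 = 6


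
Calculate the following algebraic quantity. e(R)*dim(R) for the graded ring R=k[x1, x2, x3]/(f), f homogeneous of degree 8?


e(R)=deg(f)=8, dim(R)=3-1=2
e*dim=8*2=16


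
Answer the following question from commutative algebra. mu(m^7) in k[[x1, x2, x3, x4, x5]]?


C(n+d-1,d)=C(11,7)=330


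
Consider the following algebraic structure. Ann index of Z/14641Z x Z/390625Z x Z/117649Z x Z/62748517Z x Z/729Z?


Exponent = lcm of the cyclic orders; pairwise coprime => product.
11^4*5^8*7^6*13^7*3^6=14641*390625*117649*62748517*729=30778681381334619936328125


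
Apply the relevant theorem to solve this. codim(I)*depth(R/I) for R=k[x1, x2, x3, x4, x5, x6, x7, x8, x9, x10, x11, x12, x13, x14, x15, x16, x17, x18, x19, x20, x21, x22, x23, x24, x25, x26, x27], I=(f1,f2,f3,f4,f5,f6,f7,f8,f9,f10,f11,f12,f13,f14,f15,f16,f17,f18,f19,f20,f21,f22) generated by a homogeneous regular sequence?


codim=22, depth=dim(R/I)=27-22=5
Product=22*5=110


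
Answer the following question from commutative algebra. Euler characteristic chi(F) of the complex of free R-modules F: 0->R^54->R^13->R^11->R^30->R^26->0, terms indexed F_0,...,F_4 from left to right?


chi = sum (-1)^i * rank:
(-1)^0*54=54
(-1)^1*13=-13
(-1)^2*11=11
(-1)^3*30=-30
(-1)^4*26=26
chi=48


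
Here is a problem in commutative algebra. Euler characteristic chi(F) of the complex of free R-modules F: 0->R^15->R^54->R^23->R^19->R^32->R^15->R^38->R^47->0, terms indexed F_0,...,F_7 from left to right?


chi = sum (-1)^i * rank:
(-1)^0*15=15
(-1)^1*54=-54
(-1)^2*23=23
(-1)^3*19=-19
(-1)^4*32=32
(-1)^5*15=-15
(-1)^6*38=38
(-1)^7*47=-47
chi=-27


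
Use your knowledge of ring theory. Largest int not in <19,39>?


gcd(19,39)=1 => F=ab-a-b=19*39-19-39=741-58=683


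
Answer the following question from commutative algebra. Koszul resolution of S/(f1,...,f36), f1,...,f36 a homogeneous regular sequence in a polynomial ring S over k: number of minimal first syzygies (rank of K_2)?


Regular sequence => Koszul complex is the minimal free resolution.
Syz_1 minimally generated by Koszul relations f_i*e_j - f_j*e_i (i<j): mu(Syz_1) = beta_2 = C(m,2) = m(m-1)/2
m=36
36*35/2 = 630


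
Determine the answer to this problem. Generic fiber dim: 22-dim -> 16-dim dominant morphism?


dim(fiber)=dim(X)-dim(Y)=22-16=6


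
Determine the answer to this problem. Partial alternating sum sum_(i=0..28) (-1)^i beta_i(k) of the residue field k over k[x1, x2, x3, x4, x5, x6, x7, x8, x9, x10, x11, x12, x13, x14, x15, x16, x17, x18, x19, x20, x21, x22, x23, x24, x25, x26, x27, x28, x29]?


Koszul resolution: beta_i(k)=C(n,i), n=29
sum_(i=0..p) (-1)^i C(n,i) = (-1)^p C(n-1,p)
(-1)^28*C(28,28) = (-1)^28*1 = 1


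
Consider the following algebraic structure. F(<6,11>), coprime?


gcd(6,11)=1 => F=ab-a-b=6*11-6-11=66-17=49


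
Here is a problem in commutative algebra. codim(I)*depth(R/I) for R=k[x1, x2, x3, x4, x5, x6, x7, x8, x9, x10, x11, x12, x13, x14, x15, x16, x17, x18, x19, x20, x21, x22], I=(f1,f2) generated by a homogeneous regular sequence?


codim=2, depth=dim(R/I)=22-2=20
Product=2*20=40


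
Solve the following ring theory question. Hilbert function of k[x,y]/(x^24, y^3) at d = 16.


k[x,y], I = (x^24, y^3), d = 16
Need i < 24 and d-i < 3.
Range: 14 <= i <= 16.
H(16) = 3


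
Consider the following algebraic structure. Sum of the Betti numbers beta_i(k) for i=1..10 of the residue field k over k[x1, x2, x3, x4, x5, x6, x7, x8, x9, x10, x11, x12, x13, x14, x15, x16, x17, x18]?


Koszul resolution: beta_i(k)=C(n,i), n=18
C(18,1)=18, C(18,2)=153, C(18,3)=816, C(18,4)=3060, C(18,5)=8568, C(18,6)=18564, C(18,7)=31824, C(18,8)=43758, C(18,9)=48620, C(18,10)=43758
Sum=199139


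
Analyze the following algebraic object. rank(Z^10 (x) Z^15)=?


rank(M(x)N) = rank(M)*rank(N)
10*15 = 150


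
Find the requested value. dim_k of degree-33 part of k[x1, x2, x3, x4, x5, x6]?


C(d+n-1,n-1)=C(38,5)=501942


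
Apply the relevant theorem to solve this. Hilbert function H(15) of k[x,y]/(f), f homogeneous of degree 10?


H(t)=d for t>=d-1.
d=10, t=15
H(15)=10


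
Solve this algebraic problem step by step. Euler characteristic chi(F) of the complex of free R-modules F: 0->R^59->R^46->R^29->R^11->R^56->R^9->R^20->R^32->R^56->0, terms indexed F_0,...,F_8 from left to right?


chi = sum (-1)^i * rank:
(-1)^0*59=59
(-1)^1*46=-46
(-1)^2*29=29
(-1)^3*11=-11
(-1)^4*56=56
(-1)^5*9=-9
(-1)^6*20=20
(-1)^7*32=-32
(-1)^8*56=56
chi=122


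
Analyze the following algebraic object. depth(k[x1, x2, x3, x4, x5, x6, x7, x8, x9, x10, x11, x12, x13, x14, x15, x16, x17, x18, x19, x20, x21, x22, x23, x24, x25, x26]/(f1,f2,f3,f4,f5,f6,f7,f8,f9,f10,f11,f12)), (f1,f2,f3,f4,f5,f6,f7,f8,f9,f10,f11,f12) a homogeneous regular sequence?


depth(R)=26
depth(R/I)=26-12=14


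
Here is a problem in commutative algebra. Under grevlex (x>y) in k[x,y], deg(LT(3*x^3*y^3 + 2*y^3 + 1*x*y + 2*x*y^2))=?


LT: 3*x^3*y^3
deg_x=3, deg_y=3
Total=3+3=6


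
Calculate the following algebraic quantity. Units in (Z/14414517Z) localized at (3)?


Local ring = Z/6561Z.
phi(6561) = 3^7*(3-1) = 4374


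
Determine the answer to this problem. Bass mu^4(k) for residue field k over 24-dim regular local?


C(n,i)=C(24,4)=10626


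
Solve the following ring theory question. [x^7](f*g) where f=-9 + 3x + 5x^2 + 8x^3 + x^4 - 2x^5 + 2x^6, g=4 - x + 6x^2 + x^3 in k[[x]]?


[x^7] = sum a_i*b_j, i+j=7
  1*1=1
  -2*6=-12
  2*-1=-2
Sum=-13


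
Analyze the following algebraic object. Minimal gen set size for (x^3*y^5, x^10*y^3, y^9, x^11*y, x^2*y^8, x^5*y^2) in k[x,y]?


Remove redundant (divisible by others).
x^10*y^3 redundant.
Min: x^11*y, x^5*y^2, x^3*y^5, x^2*y^8, y^9
Count=5


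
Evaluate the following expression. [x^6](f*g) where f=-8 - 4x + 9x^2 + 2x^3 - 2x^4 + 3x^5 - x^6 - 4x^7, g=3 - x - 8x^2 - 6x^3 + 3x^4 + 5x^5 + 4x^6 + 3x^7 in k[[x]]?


[x^6] = sum a_i*b_j, i+j=6
  -8*4=-32
  -4*5=-20
  9*3=27
  2*-6=-12
  -2*-8=16
  3*-1=-3
  -1*3=-3
Sum=-27


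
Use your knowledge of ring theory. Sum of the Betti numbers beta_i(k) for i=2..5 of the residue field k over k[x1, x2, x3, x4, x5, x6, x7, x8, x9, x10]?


Koszul resolution: beta_i(k)=C(n,i), n=10
C(10,2)=45, C(10,3)=120, C(10,4)=210, C(10,5)=252
Sum=627


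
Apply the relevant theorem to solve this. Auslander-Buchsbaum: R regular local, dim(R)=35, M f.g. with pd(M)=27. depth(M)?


pd+depth=depth(R)=35
depth=35-27=8


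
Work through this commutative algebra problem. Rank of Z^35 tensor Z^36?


rank(M(x)N) = rank(M)*rank(N)
35*36 = 1260


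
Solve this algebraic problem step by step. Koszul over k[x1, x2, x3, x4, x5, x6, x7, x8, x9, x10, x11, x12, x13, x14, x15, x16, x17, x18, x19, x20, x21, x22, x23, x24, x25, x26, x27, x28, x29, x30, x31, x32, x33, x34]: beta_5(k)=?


C(n,i)=C(34,5)=278256


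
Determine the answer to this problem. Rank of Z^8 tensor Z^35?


rank(M(x)N) = rank(M)*rank(N)
8*35 = 280


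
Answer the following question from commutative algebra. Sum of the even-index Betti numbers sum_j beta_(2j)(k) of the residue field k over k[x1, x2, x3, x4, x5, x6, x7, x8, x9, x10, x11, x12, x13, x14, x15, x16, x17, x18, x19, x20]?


Koszul resolution: beta_i(k)=C(n,i), n=20
sum_even C(20,i) = 2^(n-1) = 2^19 = 524288


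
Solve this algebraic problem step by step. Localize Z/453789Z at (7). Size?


7-primary part: 453789=7^5*27
Size=7^5=16807


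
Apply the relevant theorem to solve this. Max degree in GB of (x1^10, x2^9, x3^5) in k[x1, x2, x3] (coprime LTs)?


Pure powers, coprime LTs => already GB.
Degrees: 10, 9, 5
Max=10


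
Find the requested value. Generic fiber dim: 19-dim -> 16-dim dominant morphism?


dim(fiber)=dim(X)-dim(Y)=19-16=3


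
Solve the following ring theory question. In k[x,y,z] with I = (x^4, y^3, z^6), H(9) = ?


Need i<4, j<3, k<6 with i+j+k=9.
For each i, j ranges over max(0,9-i-5)..min(2,9-i):
  i=0: j in [4,2] -> 0
  i=1: j in [3,2] -> 0
  i=2: j in [2,2] -> 1
  i=3: j in [1,2] -> 2
H(9) = 0+0+1+2 = 3


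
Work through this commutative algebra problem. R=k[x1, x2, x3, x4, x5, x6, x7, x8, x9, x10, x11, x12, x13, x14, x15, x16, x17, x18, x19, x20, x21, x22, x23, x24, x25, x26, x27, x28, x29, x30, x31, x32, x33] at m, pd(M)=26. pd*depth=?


pd+depth=33
depth=33-26=7
pd*depth=26*7=182


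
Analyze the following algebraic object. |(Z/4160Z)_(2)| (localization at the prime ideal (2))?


2-primary part: 4160=2^6*65
Size=2^6=64


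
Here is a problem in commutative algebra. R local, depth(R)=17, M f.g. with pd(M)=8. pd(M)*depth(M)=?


pd+depth=17
depth=17-8=9
pd*depth=8*9=72


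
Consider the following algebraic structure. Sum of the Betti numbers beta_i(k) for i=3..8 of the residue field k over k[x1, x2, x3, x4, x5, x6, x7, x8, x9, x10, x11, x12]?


Koszul resolution: beta_i(k)=C(n,i), n=12
C(12,3)=220, C(12,4)=495, C(12,5)=792, C(12,6)=924, C(12,7)=792, C(12,8)=495
Sum=3718


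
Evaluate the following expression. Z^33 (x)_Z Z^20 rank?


rank(M(x)N) = rank(M)*rank(N)
33*20 = 660


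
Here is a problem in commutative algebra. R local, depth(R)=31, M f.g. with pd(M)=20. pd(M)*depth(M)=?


pd+depth=31
depth=31-20=11
pd*depth=20*11=220


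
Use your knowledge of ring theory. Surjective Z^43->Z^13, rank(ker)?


rank(ker) = 43-13 = 30


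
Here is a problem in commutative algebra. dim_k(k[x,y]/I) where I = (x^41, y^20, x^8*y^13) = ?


k[x,y]/I, I = (x^41, y^20, x^8*y^13)
Rect: 41x20=820. Corner: (41-8)x(20-13)=231.
dim = 820-231 = 589


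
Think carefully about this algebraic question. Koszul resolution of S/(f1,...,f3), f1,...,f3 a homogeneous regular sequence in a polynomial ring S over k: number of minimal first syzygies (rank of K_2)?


Regular sequence => Koszul complex is the minimal free resolution.
Syz_1 minimally generated by Koszul relations f_i*e_j - f_j*e_i (i<j): mu(Syz_1) = beta_2 = C(m,2) = m(m-1)/2
m=3
3*2/2 = 3


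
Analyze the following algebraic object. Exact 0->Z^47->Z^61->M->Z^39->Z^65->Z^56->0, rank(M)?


Alt sum=0:
(-1)^0*47 + (-1)^1*61 + (-1)^2*? + (-1)^3*39 + (-1)^4*65 + (-1)^5*56=0
rank(M)=44


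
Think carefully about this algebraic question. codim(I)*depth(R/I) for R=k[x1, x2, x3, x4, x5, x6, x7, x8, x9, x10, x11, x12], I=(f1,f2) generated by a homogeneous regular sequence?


codim=2, depth=dim(R/I)=12-2=10
Product=2*10=20


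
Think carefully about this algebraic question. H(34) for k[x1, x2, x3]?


C(d+n-1,n-1)=C(36,2)=630


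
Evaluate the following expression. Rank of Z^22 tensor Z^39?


rank(M(x)N) = rank(M)*rank(N)
22*39 = 858


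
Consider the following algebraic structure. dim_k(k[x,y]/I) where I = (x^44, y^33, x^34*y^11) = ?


k[x,y]/I, I = (x^44, y^33, x^34*y^11)
Rect: 44x33=1452. Corner: (44-34)x(33-11)=220.
dim = 1452-220 = 1232


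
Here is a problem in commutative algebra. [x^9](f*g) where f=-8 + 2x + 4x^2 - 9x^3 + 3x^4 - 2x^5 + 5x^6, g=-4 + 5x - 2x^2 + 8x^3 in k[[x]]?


[x^9] = sum a_i*b_j, i+j=9
  5*8=40
Sum=40


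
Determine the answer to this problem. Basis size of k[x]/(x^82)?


Basis: 1,x,...,x^81
dim=82


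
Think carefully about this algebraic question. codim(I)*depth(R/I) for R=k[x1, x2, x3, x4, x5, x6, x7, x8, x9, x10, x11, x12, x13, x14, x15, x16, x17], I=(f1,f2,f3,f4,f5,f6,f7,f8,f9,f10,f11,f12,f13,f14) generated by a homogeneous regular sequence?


codim=14, depth=dim(R/I)=17-14=3
Product=14*3=42


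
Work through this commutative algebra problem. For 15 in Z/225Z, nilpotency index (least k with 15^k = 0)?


15^k mod 225:
k=1: 15
k=2: 0
First zero at k = 2


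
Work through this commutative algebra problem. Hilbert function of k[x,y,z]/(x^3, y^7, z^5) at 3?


Need i<3, j<7, k<5 with i+j+k=3.
For each i, j ranges over max(0,3-i-4)..min(6,3-i):
  i=0: j in [0,3] -> 4
  i=1: j in [0,2] -> 3
  i=2: j in [0,1] -> 2
H(3) = 4+3+2 = 9


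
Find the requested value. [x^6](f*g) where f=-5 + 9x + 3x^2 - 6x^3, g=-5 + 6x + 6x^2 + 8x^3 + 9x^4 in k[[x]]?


[x^6] = sum a_i*b_j, i+j=6
  3*9=27
  -6*8=-48
Sum=-21


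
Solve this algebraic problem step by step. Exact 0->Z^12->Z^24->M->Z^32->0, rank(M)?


Alt sum=0:
(-1)^0*12 + (-1)^1*24 + (-1)^2*? + (-1)^3*32=0
rank(M)=44


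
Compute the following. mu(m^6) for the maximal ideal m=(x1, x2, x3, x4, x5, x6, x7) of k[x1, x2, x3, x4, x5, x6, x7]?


Graded Nakayama: mu(m^d) = dim_k (m^d/m^(d+1)) = #degree-6 monomials in 7 vars
C(n+d-1,d)=C(12,6)=924


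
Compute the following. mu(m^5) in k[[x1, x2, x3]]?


C(n+d-1,d)=C(7,5)=21


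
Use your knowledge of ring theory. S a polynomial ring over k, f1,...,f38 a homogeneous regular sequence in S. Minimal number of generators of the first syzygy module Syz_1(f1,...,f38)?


Regular sequence => Koszul complex is the minimal free resolution.
Syz_1 minimally generated by Koszul relations f_i*e_j - f_j*e_i (i<j): mu(Syz_1) = beta_2 = C(m,2) = m(m-1)/2
m=38
38*37/2 = 703


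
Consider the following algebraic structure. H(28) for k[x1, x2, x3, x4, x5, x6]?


C(d+n-1,n-1)=C(33,5)=237336


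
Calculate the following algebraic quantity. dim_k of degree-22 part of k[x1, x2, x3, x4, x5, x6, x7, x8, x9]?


C(d+n-1,n-1)=C(30,8)=5852925


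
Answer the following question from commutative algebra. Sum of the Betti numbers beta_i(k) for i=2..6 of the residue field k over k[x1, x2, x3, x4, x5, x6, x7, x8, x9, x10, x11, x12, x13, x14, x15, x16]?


Koszul resolution: beta_i(k)=C(n,i), n=16
C(16,2)=120, C(16,3)=560, C(16,4)=1820, C(16,5)=4368, C(16,6)=8008
Sum=14876


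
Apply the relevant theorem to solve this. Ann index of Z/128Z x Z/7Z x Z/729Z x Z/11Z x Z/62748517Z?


Exponent = lcm of the cyclic orders; pairwise coprime => product.
2^7*7^1*3^6*11^1*13^7=128*7*729*11*62748517=450849600609408


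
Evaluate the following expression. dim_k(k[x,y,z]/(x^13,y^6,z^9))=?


Basis: x^iy^jz^k, i<13,j<6,k<9
13*6*9=702


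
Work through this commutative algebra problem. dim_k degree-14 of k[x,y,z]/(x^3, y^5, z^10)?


Need i<3, j<5, k<10 with i+j+k=14.
For each i, j ranges over max(0,14-i-9)..min(4,14-i):
  i=0: j in [5,4] -> 0
  i=1: j in [4,4] -> 1
  i=2: j in [3,4] -> 2
H(14) = 0+1+2 = 3


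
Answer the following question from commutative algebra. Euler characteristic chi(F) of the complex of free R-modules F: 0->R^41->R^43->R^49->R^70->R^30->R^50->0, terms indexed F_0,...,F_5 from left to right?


chi = sum (-1)^i * rank:
(-1)^0*41=41
(-1)^1*43=-43
(-1)^2*49=49
(-1)^3*70=-70
(-1)^4*30=30
(-1)^5*50=-50
chi=-43


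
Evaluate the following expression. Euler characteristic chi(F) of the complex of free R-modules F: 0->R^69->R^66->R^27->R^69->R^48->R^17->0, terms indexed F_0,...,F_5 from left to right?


chi = sum (-1)^i * rank:
(-1)^0*69=69
(-1)^1*66=-66
(-1)^2*27=27
(-1)^3*69=-69
(-1)^4*48=48
(-1)^5*17=-17
chi=-8


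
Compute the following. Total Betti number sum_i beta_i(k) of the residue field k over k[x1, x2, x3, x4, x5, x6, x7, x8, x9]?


Koszul resolution: beta_i(k)=C(n,i), n=9
sum_i C(9,i) = 2^9 = 512


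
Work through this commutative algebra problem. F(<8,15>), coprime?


gcd(8,15)=1 => F=ab-a-b=8*15-8-15=120-23=97


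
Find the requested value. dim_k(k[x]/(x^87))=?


Basis: 1,x,...,x^86
dim=87


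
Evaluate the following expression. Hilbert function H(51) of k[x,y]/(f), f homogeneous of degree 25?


H(t)=d for t>=d-1.
d=25, t=51
H(51)=25


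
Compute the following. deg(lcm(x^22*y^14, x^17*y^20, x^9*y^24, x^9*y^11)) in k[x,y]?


lcm = componentwise max:
x: max(22,17,9,9)=22
y: max(14,20,24,11)=24
Total=22+24=46


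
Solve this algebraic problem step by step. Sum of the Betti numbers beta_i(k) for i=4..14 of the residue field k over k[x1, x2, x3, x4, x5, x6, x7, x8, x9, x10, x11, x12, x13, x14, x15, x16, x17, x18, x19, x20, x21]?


Koszul resolution: beta_i(k)=C(n,i), n=21
C(21,4)=5985, C(21,5)=20349, C(21,6)=54264, C(21,7)=116280, C(21,8)=203490, C(21,9)=293930, C(21,10)=352716, C(21,11)=352716, C(21,12)=293930, C(21,13)=203490, C(21,14)=116280
Sum=2013430


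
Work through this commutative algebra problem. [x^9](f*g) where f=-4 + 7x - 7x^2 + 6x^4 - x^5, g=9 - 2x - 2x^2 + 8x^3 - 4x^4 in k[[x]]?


[x^9] = sum a_i*b_j, i+j=9
  -1*-4=4
Sum=4


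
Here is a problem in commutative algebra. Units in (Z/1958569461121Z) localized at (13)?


Local ring = Z/815730721Z.
phi(815730721) = 13^7*(13-1) = 752982204


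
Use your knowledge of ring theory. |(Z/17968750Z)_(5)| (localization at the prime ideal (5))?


5-primary part: 17968750=5^8*46
Size=5^8=390625


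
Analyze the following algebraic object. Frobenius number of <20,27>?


gcd(20,27)=1 => F=ab-a-b=20*27-20-27=540-47=493


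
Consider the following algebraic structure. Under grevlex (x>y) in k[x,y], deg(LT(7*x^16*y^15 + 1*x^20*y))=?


LT: 7*x^16*y^15
deg_x=16, deg_y=15
Total=16+15=31


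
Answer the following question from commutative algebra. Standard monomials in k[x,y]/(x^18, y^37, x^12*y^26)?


k[x,y]/I, I = (x^18, y^37, x^12*y^26)
Rect: 18x37=666. Corner: (18-12)x(37-26)=66.
dim = 666-66 = 600


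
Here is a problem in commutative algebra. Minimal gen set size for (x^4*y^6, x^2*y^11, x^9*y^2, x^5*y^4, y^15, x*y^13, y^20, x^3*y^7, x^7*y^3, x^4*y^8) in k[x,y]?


Remove redundant (divisible by others).
x^4*y^8 redundant.
y^20 redundant.
Min: x^9*y^2, x^7*y^3, x^5*y^4, x^4*y^6, x^3*y^7, x^2*y^11, x*y^13, y^15
Count=8


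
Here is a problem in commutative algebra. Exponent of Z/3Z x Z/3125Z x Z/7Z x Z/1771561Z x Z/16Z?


Exponent = lcm of the cyclic orders; pairwise coprime => product.
3^1*5^5*7^1*11^6*2^4=3*3125*7*1771561*16=1860139050000


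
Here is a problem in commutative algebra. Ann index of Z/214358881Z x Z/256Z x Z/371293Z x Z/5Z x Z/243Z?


Exponent = lcm of the cyclic orders; pairwise coprime => product.
11^8*2^8*13^5*5^1*3^5=214358881*256*371293*5*243=24755658671054488320


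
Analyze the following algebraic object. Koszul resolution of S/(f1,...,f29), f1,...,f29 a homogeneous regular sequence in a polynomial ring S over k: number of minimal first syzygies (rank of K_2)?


Regular sequence => Koszul complex is the minimal free resolution.
Syz_1 minimally generated by Koszul relations f_i*e_j - f_j*e_i (i<j): mu(Syz_1) = beta_2 = C(m,2) = m(m-1)/2
m=29
29*28/2 = 406


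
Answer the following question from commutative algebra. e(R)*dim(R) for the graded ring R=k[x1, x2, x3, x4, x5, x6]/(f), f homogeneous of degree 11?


e(R)=deg(f)=11, dim(R)=6-1=5
e*dim=11*5=55
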